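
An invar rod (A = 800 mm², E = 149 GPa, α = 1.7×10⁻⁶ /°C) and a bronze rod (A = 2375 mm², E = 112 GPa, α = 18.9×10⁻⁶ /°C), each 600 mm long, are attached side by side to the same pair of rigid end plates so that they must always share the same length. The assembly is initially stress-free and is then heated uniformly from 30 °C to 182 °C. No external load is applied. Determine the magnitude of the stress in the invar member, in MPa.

The bronze has the larger α, so on heating it would change length more than the invar if both were free. The rigid plates force a common final length, so the bronze is put into compression and the invar into tension, with equal and opposite forces P (no external load).
Compatibility of the two members (thermal + elastic change equal): (α₁ − α₂)ΔT = P·[1/(A₁E₁) + 1/(A₂E₂)].
|α₁ − α₂|·ΔT = 17.2×10⁻⁶ × 152 = 0.002614.
1/(A₁E₁) + 1/(A₂E₂) = 1/(800×149×10³) + 1/(2375×112×10³) = 1.215×10⁻⁸ N⁻¹.
P = 0.002614 / 1.215×10⁻⁸ = 215200 N = 215.2 kN.
σ_{invar} = P/A₁ = 215200/800 = 269 MPa, tensile.

σ ≈ 269 MPa (tensile)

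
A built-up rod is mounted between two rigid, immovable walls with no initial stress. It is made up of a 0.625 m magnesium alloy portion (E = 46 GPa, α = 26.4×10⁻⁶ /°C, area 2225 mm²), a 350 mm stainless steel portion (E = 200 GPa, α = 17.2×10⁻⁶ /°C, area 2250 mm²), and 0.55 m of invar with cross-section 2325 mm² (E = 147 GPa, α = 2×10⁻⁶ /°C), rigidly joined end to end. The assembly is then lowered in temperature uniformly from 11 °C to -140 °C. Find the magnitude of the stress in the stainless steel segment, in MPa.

If the supports were absent, the total length change would be Σ αᵢΔT Lᵢ = 26.4×10⁻⁶×151×625 + 17.2×10⁻⁶×151×350 + 2×10⁻⁶×151×550 = 3.567 mm.
The walls prevent any net length change, so an axial force P (same in every segment) develops. Compatibility: P · Σ Lᵢ/(AᵢEᵢ) = δ_free.
The series flexibility is Σ Lᵢ/(AᵢEᵢ) = 625/(2225×46×10³) + 350/(2250×200×10³) + 550/(2325×147×10³) = 8.494×10⁻⁶ mm/N.
Hence P = δ_free / Σ(L/AE) = 3.567/8.494×10⁻⁶ = 419.9 kN (tensile).
σ_{stainless steel} = P / A = 419900 / 2250 = 186.6 MPa.

σ ≈ 187 MPa (tensile)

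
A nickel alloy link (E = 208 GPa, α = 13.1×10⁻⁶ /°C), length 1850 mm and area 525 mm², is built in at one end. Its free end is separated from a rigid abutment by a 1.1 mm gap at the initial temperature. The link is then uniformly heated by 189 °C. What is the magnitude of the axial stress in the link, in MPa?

σ ≈ 391 MPa (compressive)

If the wall were absent the link would grow by αΔT L = 13.1×10⁻⁶ × 189 × 1850 = 4.58 mm.
After closing the 1.1 mm clearance, 4.58 − 1.1 = 3.48 mm of expansion remains to be suppressed by the wall.
Compatibility: PL/(AE) = 3.48 mm, so σ = P/A = E × (3.48/1850) = 391.3 MPa.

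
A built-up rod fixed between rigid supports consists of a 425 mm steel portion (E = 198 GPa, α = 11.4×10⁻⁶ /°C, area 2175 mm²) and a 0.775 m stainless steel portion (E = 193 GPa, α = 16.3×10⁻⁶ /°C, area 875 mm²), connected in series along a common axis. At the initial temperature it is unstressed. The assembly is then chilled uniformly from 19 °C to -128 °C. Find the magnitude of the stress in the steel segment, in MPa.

σ ≈ 212 MPa (tensile)

With the walls removed the bar would change length by δ_free = Σ αᵢΔT Lᵢ = 11.4×10⁻⁶×147×425 + 16.3×10⁻⁶×147×775 = 2.569 mm.
The walls prevent any net length change, so an axial force P (same in every segment) develops. Compatibility: P · Σ Lᵢ/(AᵢEᵢ) = δ_free.
The series flexibility is Σ Lᵢ/(AᵢEᵢ) = 425/(2175×198×10³) + 775/(875×193×10³) = 5.576×10⁻⁶ mm/N.
P = 2.569 / 5.576×10⁻⁶ = 460800 N = 460.8 kN, tensile.
σ_{steel} = P / A = 460800 / 2175 = 211.8 MPa.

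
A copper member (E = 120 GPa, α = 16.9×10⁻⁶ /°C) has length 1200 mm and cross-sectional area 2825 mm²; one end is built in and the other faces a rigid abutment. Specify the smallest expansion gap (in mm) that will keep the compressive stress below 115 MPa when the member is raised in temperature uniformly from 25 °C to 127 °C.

g ≈ 0.919 mm

Free expansion if unrestrained: δ_free = αΔT L = 16.9×10⁻⁶ × 102 × 1200 = 2.069 mm.
A stress of 115 MPa corresponds to the wall pushing the member back by σL/E = 115×1200/(120×10³) = 1.15 mm.
The gap must absorb the remainder: g_min = 2.069 − 1.15 = 0.9186 mm.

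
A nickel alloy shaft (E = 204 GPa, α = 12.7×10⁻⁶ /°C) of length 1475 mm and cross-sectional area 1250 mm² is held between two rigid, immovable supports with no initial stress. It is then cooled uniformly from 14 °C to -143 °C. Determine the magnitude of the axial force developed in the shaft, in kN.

Full restraint means ε = 0, so the stress is σ = EαΔT = 204×10³ × 12.7×10⁻⁶ × 157 = 406.8 MPa.
P = AEαΔT = 1250 × 204×10³ × 12.7×10⁻⁶ × 157 = 508.4 kN (tensile).

P ≈ 508 kN (tensile)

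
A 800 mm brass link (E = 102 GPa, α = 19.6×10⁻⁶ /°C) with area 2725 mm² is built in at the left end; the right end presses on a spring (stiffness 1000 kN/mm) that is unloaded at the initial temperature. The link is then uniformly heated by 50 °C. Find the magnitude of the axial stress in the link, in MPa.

σ ≈ 74.2 MPa (compressive)

If the spring were absent the link would lengthen by αΔT L = 19.6×10⁻⁶ × 50 × 800 = 0.784 mm.
Let P be the compressive force at the spring. The link shortens elastically by PL/(AE) and the spring compresses by P/k; together these equal δ_free.
P [ L/(AE) + 1/k ] = δ_free → P [ 800/(2725×102×10³) + 1/(1000×10³) ] = 0.784.
P = 0.784 / 3.878×10⁻⁶ = 202200 N.
σ = P/A = 202200/2725 = 74.19 MPa.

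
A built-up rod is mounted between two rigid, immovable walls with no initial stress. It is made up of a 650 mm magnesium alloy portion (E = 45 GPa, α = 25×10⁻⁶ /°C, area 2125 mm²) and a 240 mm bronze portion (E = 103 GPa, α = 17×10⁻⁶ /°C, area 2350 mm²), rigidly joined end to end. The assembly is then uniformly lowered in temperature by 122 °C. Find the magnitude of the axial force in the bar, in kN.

P ≈ 318 kN (tensile)

If the supports were absent, the total length change would be Σ αᵢΔT Lᵢ = 25×10⁻⁶×122×650 + 17×10⁻⁶×122×240 = 2.48 mm.
The walls prevent any net length change, so an axial force P (same in every segment) develops. Compatibility: P · Σ Lᵢ/(AᵢEᵢ) = δ_free.
Σ Lᵢ/(AᵢEᵢ) = 650/(2125×45×10³) + 240/(2350×103×10³) = 7.789×10⁻⁶ mm/N.
So P = 2.48 / 7.789×10⁻⁶ = 318.4 kN, tensile.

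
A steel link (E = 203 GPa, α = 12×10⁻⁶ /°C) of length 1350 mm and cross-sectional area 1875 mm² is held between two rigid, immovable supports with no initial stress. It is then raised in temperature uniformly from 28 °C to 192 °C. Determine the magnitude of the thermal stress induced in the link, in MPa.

With length fixed, the mechanical strain must cancel the thermal strain αΔT = 12×10⁻⁶ × 164 = 1968×10⁻⁶.
Hence σ = E·αΔT = 203×10³ × 1968×10⁻⁶ = 399.5 MPa, compressive.

σ ≈ 400 MPa (compressive)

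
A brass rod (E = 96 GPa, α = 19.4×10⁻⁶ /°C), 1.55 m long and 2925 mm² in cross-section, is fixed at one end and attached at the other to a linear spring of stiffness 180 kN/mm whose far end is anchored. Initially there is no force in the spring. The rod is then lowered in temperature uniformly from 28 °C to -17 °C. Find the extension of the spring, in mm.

If the spring were absent the rod would shorten by αΔT L = 19.4×10⁻⁶ × 45 × 1550 = 1.353 mm.
Let P be the tensile force in the spring. The rod extends elastically by PL/(AE) and the spring stretches by P/k; together these equal δ_free.
P [ L/(AE) + 1/k ] = δ_free → P [ 1550/(2925×96×10³) + 1/(180×10³) ] = 1.353.
P = 1.353 / 1.108×10⁻⁵ = 122200 N.
Spring extension = P/k = 122200/(180×10³) = 0.6788 mm.

δ ≈ 0.679 mm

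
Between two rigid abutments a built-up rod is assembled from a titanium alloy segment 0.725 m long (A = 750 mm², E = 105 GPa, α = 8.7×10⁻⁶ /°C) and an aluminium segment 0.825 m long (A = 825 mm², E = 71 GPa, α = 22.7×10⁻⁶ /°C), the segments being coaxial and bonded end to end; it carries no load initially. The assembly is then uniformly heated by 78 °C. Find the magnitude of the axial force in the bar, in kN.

Free thermal expansion of the whole bar: Σ αᵢΔT Lᵢ = 8.7×10⁻⁶×78×725 + 22.7×10⁻⁶×78×825 = 1.953 mm.
Since the ends are fixed, an axial force P builds up, equal in every segment, with P · Σ Lᵢ/(AᵢEᵢ) = δ_free.
The series flexibility is Σ Lᵢ/(AᵢEᵢ) = 725/(750×105×10³) + 825/(825×71×10³) = 2.329×10⁻⁵ mm/N.
So P = 1.953 / 2.329×10⁻⁵ = 83.84 kN, compressive.

P ≈ 83.8 kN (compressive)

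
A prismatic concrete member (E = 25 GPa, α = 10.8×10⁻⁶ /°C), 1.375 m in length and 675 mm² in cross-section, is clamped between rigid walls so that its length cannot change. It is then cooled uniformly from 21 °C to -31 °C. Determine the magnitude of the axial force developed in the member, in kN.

The ends cannot move, so σ = EαΔT = 25×10³ × 10.8×10⁻⁶ × 52 = 14.04 MPa.
Then P = σA = 14.04 × 675 mm² = 9.477 kN, tensile.

P ≈ 9.48 kN (tensile)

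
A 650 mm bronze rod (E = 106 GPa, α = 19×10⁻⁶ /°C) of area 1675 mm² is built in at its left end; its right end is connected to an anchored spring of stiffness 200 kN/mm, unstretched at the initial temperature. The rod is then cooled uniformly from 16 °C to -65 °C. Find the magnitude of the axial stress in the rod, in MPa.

If the spring were absent the rod would shorten by αΔT L = 19×10⁻⁶ × 81 × 650 = 1 mm.
With a force P in the spring, the elastic change of the rod is PL/(AE) and that of the spring is P/k; compatibility requires their sum to equal δ_free.
So P = δ_free / [L/(AE) + 1/k] = 1 / [ 650/(1675×106×10³) + 1/(200×10³) ].
P = 1 / 8.661×10⁻⁶ = 115500 N.
σ = P/A = 115500/1675 = 68.96 MPa.

σ ≈ 69 MPa (tensile)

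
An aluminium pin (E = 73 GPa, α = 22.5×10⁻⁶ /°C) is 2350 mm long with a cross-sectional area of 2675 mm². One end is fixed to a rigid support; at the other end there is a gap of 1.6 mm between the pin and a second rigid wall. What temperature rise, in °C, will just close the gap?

ΔT ≈ 30.3 °C

Contact occurs when the free expansion equals the gap: αΔT L = 1.6 mm.
So ΔT = g/(αL) = 1.6/(22.5×10⁻⁶ × 2350) = 30.26 °C.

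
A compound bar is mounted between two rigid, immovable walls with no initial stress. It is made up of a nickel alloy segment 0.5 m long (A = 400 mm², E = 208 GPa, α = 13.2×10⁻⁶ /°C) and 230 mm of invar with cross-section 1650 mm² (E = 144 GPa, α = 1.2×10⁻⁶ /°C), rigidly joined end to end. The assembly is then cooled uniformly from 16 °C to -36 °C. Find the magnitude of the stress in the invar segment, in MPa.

With the walls removed the bar would change length by δ_free = Σ αᵢΔT Lᵢ = 13.2×10⁻⁶×52×500 + 1.2×10⁻⁶×52×230 = 0.3576 mm.
The walls prevent any net length change, so an axial force P (same in every segment) develops. Compatibility: P · Σ Lᵢ/(AᵢEᵢ) = δ_free.
The series flexibility is Σ Lᵢ/(AᵢEᵢ) = 500/(400×208×10³) + 230/(1650×144×10³) = 6.978×10⁻⁶ mm/N.
So P = 0.3576 / 6.978×10⁻⁶ = 51.24 kN, tensile.
σ_{invar} = P / A = 51240 / 1650 = 31.06 MPa.

σ ≈ 31.1 MPa (tensile)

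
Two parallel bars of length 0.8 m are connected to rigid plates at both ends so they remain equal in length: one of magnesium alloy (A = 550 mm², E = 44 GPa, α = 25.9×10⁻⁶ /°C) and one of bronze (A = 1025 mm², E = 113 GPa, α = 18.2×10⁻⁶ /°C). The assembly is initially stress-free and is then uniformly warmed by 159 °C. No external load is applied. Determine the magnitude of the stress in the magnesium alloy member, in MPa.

σ ≈ 44.6 MPa (compressive)

Equilibrium of a rigid end plate with no external load gives equal and opposite internal forces ±P in the two members. Since α_{magnesium alloy} > α_{bronze}, heating drives the magnesium alloy into compression and the bronze into tension.
Compatibility of the two members (thermal + elastic change equal): (α₁ − α₂)ΔT = P·[1/(A₁E₁) + 1/(A₂E₂)].
|α₁ − α₂|·ΔT = 7.7×10⁻⁶ × 159 = 0.001224.
1/(A₁E₁) + 1/(A₂E₂) = 1/(550×44×10³) + 1/(1025×113×10³) = 4.996×10⁻⁸ N⁻¹.
So P = 0.001224 / 4.996×10⁻⁸ = 24.51 kN.
σ_{magnesium alloy} = P/A₁ = 24510/550 = 44.56 MPa, compressive.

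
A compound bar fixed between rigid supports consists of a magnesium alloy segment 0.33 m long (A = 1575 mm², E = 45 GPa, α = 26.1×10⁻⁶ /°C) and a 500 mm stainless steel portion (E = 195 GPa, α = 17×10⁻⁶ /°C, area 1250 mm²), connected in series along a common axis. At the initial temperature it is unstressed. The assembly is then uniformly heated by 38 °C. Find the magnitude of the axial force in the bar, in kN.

P ≈ 97 kN (compressive)

Free thermal expansion of the whole bar: Σ αᵢΔT Lᵢ = 26.1×10⁻⁶×38×330 + 17×10⁻⁶×38×500 = 0.6503 mm.
Since the ends are fixed, an axial force P builds up, equal in every segment, with P · Σ Lᵢ/(AᵢEᵢ) = δ_free.
The series flexibility is Σ Lᵢ/(AᵢEᵢ) = 330/(1575×45×10³) + 500/(1250×195×10³) = 6.707×10⁻⁶ mm/N.
Hence P = δ_free / Σ(L/AE) = 0.6503/6.707×10⁻⁶ = 96.95 kN (compressive).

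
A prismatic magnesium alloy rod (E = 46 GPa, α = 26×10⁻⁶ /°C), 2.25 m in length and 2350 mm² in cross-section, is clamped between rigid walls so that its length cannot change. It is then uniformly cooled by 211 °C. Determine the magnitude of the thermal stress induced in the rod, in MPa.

The supports are rigid, so the total axial strain is zero. The restrained thermal strain is ε = αΔT = 26×10⁻⁶ × 211 = 5486×10⁻⁶.
σ = EαΔT = 46×10³ × 26×10⁻⁶ × 211 = 252.4 MPa (tensile; the rod is trying to contract).

σ ≈ 252 MPa (tensile)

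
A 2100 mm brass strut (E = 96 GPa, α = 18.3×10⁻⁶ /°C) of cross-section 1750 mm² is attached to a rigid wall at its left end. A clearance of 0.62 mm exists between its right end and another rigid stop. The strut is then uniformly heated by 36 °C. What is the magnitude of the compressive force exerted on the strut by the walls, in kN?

P ≈ 61.1 kN

Unrestrained expansion: δ_free = αΔT L = 18.3×10⁻⁶ × 36 × 2100 = 1.383 mm.
This exceeds the 0.62 mm gap, so the wall pushes back. The portion of expansion that must be recovered elastically is δ_free − gap = 1.383 − 0.62 = 0.7635 mm.
So σ = E(δ_free − g)/L = 96×10³ × 0.7635/2100 = 34.9 MPa.
P = σA = 34.9 × 1750 = 61.08 kN.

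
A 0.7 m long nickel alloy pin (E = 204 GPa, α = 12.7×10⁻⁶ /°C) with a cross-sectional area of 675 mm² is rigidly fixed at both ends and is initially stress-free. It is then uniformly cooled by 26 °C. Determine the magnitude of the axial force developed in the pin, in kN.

P ≈ 45.5 kN (tensile)

With zero net strain, σ = E·αΔT = 204 GPa × 12.7×10⁻⁶ × 26 = 67.36 MPa.
Then P = σA = 67.36 × 675 mm² = 45.47 kN, tensile.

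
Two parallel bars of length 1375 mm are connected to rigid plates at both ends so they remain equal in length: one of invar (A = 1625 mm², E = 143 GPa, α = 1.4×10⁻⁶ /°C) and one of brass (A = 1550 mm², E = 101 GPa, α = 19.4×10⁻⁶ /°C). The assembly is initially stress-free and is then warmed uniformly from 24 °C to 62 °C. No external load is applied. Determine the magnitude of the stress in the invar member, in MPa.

σ ≈ 39.4 MPa (tensile)

The brass has the larger α, so on heating it would change length more than the invar if both were free. The rigid plates force a common final length, so the brass is put into compression and the invar into tension, with equal and opposite forces P (no external load).
Setting the final lengths equal and cancelling L: (α₁ − α₂)ΔT = P/(A₁E₁) + P/(A₂E₂).
|α₁ − α₂|·ΔT = 18×10⁻⁶ × 38 = 0.000684.
1/(A₁E₁) + 1/(A₂E₂) = 1/(1625×143×10³) + 1/(1550×101×10³) = 1.069×10⁻⁸ N⁻¹.
So P = 0.000684 / 1.069×10⁻⁸ = 63.98 kN.
σ_{invar} = P/A₁ = 63980/1625 = 39.37 MPa, tensile.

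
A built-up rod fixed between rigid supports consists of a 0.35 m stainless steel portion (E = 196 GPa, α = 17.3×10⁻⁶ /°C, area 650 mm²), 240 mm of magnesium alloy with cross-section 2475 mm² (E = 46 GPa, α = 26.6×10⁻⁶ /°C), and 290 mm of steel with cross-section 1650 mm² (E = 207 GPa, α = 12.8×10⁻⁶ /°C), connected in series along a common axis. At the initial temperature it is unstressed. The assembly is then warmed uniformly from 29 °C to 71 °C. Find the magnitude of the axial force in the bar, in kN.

Free thermal expansion of the whole bar: Σ αᵢΔT Lᵢ = 17.3×10⁻⁶×42×350 + 26.6×10⁻⁶×42×240 + 12.8×10⁻⁶×42×290 = 0.6783 mm.
The walls prevent any net length change, so an axial force P (same in every segment) develops. Compatibility: P · Σ Lᵢ/(AᵢEᵢ) = δ_free.
The series flexibility is Σ Lᵢ/(AᵢEᵢ) = 350/(650×196×10³) + 240/(2475×46×10³) + 290/(1650×207×10³) = 5.704×10⁻⁶ mm/N.
Hence P = δ_free / Σ(L/AE) = 0.6783/5.704×10⁻⁶ = 118.9 kN (compressive).

P ≈ 119 kN (compressive)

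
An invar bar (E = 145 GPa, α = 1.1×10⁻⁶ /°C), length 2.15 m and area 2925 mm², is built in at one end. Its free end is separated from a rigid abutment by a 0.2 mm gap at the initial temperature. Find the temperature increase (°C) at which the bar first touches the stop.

ΔT ≈ 84.6 °C

Contact occurs when the free expansion equals the gap: αΔT L = 0.2 mm.
So ΔT = g/(αL) = 0.2/(1.1×10⁻⁶ × 2150) = 84.57 °C.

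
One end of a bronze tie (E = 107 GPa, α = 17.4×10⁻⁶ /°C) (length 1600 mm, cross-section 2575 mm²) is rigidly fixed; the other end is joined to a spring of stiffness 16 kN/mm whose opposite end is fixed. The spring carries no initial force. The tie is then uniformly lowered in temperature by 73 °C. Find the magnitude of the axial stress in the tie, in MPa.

σ ≈ 11.6 MPa (tensile)

The unrestrained thermal change is αΔT L = 17.4×10⁻⁶ × 73 × 1600 = 2.032 mm.
With a force P in the spring, the elastic change of the tie is PL/(AE) and that of the spring is P/k; compatibility requires their sum to equal δ_free.
P [ L/(AE) + 1/k ] = δ_free → P [ 1600/(2575×107×10³) + 1/(16×10³) ] = 2.032.
P = 2.032 / 6.831×10⁻⁵ = 29750 N.
σ = P/A = 29750/2575 = 11.55 MPa.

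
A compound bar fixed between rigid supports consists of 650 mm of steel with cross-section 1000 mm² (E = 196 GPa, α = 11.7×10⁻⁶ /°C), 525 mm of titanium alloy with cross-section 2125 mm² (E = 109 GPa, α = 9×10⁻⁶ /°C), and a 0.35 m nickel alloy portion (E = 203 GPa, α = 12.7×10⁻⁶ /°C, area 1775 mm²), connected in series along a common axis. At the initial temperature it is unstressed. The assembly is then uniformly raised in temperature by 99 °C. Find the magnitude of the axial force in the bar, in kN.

If the supports were absent, the total length change would be Σ αᵢΔT Lᵢ = 11.7×10⁻⁶×99×650 + 9×10⁻⁶×99×525 + 12.7×10⁻⁶×99×350 = 1.661 mm.
The walls prevent any net length change, so an axial force P (same in every segment) develops. Compatibility: P · Σ Lᵢ/(AᵢEᵢ) = δ_free.
Σ Lᵢ/(AᵢEᵢ) = 650/(1000×196×10³) + 525/(2125×109×10³) + 350/(1775×203×10³) = 6.554×10⁻⁶ mm/N.
P = 1.661 / 6.554×10⁻⁶ = 253400 N = 253.4 kN, compressive.

P ≈ 253 kN (compressive)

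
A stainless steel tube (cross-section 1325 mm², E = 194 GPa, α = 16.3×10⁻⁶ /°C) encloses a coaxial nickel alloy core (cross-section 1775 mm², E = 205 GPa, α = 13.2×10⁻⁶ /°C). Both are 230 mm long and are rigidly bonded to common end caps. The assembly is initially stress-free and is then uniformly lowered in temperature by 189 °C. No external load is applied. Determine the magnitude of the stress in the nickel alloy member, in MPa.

σ ≈ 49.7 MPa (compressive)

Equilibrium of a rigid end plate with no external load gives equal and opposite internal forces ±P in the two members. Since α_{stainless steel} > α_{nickel alloy}, cooling drives the stainless steel into tension and the nickel alloy into compression.
Compatibility of the two members (thermal + elastic change equal): (α₁ − α₂)ΔT = P·[1/(A₁E₁) + 1/(A₂E₂)].
|α₁ − α₂|·ΔT = 3.1×10⁻⁶ × 189 = 0.0005859.
1/(A₁E₁) + 1/(A₂E₂) = 1/(1325×194×10³) + 1/(1775×205×10³) = 6.638×10⁻⁹ N⁻¹.
P = 0.0005859 / 6.638×10⁻⁹ = 88260 N = 88.26 kN.
σ_{nickel alloy} = P/A₂ = 88260/1775 = 49.72 MPa, compressive.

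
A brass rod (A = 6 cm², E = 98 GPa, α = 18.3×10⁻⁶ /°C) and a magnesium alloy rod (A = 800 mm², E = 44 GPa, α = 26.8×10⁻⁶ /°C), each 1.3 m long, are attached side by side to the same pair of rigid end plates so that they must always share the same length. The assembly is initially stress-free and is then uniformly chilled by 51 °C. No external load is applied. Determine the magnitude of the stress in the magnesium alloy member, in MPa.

Both members must finish at the same length. With the larger α, the magnesium alloy tends to over-contract; the plates restrain it, putting the magnesium alloy in tension and the brass in compression. With no external load the two internal forces are equal and opposite, magnitude P.
Equating the net (thermal + elastic) strains gives |α₁ − α₂|·ΔT = P·[1/(A₁E₁) + 1/(A₂E₂)].
|α₁ − α₂|·ΔT = 8.5×10⁻⁶ × 51 = 0.0004335.
1/(A₁E₁) + 1/(A₂E₂) = 1/(600×98×10³) + 1/(800×44×10³) = 4.542×10⁻⁸ N⁻¹.
P = 0.0004335 / 4.542×10⁻⁸ = 9545 N = 9.545 kN.
σ_{magnesium alloy} = P/A₂ = 9545/800 = 11.93 MPa, tensile.

σ ≈ 11.9 MPa (tensile)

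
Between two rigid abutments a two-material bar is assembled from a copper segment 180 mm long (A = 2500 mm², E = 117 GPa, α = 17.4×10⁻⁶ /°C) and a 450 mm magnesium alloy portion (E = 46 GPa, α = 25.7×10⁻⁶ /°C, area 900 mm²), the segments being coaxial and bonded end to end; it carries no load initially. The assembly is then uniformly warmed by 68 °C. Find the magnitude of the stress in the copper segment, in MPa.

If the supports were absent, the total length change would be Σ αᵢΔT Lᵢ = 17.4×10⁻⁶×68×180 + 25.7×10⁻⁶×68×450 = 0.9994 mm.
The walls prevent any net length change, so an axial force P (same in every segment) develops. Compatibility: P · Σ Lᵢ/(AᵢEᵢ) = δ_free.
Σ Lᵢ/(AᵢEᵢ) = 180/(2500×117×10³) + 450/(900×46×10³) = 1.148×10⁻⁵ mm/N.
So P = 0.9994 / 1.148×10⁻⁵ = 87.02 kN, compressive.
σ_{copper} = P / A = 87020 / 2500 = 34.81 MPa.

σ ≈ 34.8 MPa (compressive)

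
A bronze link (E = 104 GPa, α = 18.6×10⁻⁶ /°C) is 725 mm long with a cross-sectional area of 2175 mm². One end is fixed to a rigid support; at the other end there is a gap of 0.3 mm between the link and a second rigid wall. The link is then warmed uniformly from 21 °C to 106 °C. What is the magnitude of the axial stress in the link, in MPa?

σ ≈ 121 MPa (compressive)

Free thermal elongation = αΔT L = 18.6×10⁻⁶ × 85 × 725 = 1.146 mm.
The gap closes (δ_free > 0.3 mm) and the wall then resists a further 1.146 − 0.3 = 0.8462 mm of expansion.
Compatibility: PL/(AE) = 0.8462 mm, so σ = P/A = E × (0.8462/725) = 121.4 MPa.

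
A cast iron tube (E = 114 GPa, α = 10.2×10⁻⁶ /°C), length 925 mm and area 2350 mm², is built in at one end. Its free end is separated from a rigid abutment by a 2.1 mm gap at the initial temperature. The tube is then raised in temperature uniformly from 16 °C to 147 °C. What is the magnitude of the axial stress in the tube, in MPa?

Unrestrained expansion: δ_free = αΔT L = 10.2×10⁻⁶ × 131 × 925 = 1.236 mm.
Since δ_free = 1.24 mm is less than the 2.1 mm gap, the tube never touches the wall. No axial force develops.

σ ≈ 0 MPa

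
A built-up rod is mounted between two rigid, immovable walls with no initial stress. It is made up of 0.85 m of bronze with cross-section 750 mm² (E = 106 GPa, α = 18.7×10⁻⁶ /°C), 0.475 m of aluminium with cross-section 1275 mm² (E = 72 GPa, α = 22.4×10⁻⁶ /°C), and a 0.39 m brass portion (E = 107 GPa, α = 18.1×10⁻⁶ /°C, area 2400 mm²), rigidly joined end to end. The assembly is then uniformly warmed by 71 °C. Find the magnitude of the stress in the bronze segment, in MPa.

σ ≈ 183 MPa (compressive)

With the walls removed the bar would change length by δ_free = Σ αᵢΔT Lᵢ = 18.7×10⁻⁶×71×850 + 22.4×10⁻⁶×71×475 + 18.1×10⁻⁶×71×390 = 2.385 mm.
Since the ends are fixed, an axial force P builds up, equal in every segment, with P · Σ Lᵢ/(AᵢEᵢ) = δ_free.
Σ Lᵢ/(AᵢEᵢ) = 850/(750×106×10³) + 475/(1275×72×10³) + 390/(2400×107×10³) = 1.738×10⁻⁵ mm/N.
So P = 2.385 / 1.738×10⁻⁵ = 137.2 kN, compressive.
σ_{bronze} = P / A = 137200 / 750 = 182.9 MPa.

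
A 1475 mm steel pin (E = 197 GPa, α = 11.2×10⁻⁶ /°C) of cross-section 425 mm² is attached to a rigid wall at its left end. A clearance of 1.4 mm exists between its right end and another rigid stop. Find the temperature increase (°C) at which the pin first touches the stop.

Contact occurs when the free expansion equals the gap: αΔT L = 1.4 mm.
So ΔT = g/(αL) = 1.4/(11.2×10⁻⁶ × 1475) = 84.75 °C.

ΔT ≈ 84.7 °C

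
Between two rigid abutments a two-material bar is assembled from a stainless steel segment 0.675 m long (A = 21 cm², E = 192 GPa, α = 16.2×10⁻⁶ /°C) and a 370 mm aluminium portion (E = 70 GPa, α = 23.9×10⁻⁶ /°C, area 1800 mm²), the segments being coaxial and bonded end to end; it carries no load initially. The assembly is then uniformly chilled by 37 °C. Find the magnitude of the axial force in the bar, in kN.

P ≈ 159 kN (tensile)

Free thermal contraction of the whole bar: Σ αᵢΔT Lᵢ = 16.2×10⁻⁶×37×675 + 23.9×10⁻⁶×37×370 = 0.7318 mm.
Since the ends are fixed, an axial force P builds up, equal in every segment, with P · Σ Lᵢ/(AᵢEᵢ) = δ_free.
The series flexibility is Σ Lᵢ/(AᵢEᵢ) = 675/(2100×192×10³) + 370/(1800×70×10³) = 4.611×10⁻⁶ mm/N.
P = 0.7318 / 4.611×10⁻⁶ = 158700 N = 158.7 kN, tensile.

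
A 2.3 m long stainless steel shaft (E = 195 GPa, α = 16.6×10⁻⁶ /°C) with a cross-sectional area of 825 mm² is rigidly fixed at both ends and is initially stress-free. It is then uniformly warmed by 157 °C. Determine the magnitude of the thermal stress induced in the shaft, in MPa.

σ ≈ 508 MPa (compressive)

Because both ends are immovable the net strain is zero, and the suppressed thermal strain is αΔT = 16.6×10⁻⁶ × 157 = 2606.2×10⁻⁶.
The stress required to suppress this strain is σ = Eε = 195×10³ × 2606.2×10⁻⁶ = 508.2 MPa, compressive since the shaft is trying to expand.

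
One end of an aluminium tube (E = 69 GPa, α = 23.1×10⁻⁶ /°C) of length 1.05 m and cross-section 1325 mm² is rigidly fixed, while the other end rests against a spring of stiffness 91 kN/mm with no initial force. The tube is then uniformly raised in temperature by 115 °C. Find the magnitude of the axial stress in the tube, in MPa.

σ ≈ 93.7 MPa (compressive)

If the spring were absent the tube would lengthen by αΔT L = 23.1×10⁻⁶ × 115 × 1050 = 2.789 mm.
With a force P in the spring, the elastic change of the tube is PL/(AE) and that of the spring is P/k; compatibility requires their sum to equal δ_free.
So P = δ_free / [L/(AE) + 1/k] = 2.789 / [ 1050/(1325×69×10³) + 1/(91×10³) ].
P = 2.789 / 2.247×10⁻⁵ = 124100 N.
σ = P/A = 124100/1325 = 93.67 MPa.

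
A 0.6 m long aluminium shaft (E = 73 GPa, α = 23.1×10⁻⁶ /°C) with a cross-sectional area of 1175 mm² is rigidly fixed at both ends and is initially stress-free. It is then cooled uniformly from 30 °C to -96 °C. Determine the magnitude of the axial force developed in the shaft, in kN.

With zero net strain, σ = E·αΔT = 73 GPa × 23.1×10⁻⁶ × 126 = 212.5 MPa.
Axial force P = σA = 212.5 × 1175 = 249700 N = 249.7 kN, tensile.

P ≈ 250 kN (tensile)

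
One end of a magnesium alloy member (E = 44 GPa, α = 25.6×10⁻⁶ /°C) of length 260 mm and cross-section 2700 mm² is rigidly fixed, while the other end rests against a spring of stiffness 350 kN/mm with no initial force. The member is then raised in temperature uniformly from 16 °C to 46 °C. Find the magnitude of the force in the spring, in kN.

P ≈ 39.6 kN

The unrestrained thermal change is αΔT L = 25.6×10⁻⁶ × 30 × 260 = 0.1997 mm.
Let P be the compressive force at the spring. The member shortens elastically by PL/(AE) and the spring compresses by P/k; together these equal δ_free.
So P = δ_free / [L/(AE) + 1/k] = 0.1997 / [ 260/(2700×44×10³) + 1/(350×10³) ].
P = 0.1997 / 5.046×10⁻⁶ = 39570 N.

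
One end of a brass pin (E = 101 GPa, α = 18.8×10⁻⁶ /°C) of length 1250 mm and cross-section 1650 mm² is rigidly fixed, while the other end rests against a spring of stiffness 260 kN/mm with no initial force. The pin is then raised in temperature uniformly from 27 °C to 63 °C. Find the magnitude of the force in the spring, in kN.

P ≈ 74.6 kN

If the spring were absent the pin would lengthen by αΔT L = 18.8×10⁻⁶ × 36 × 1250 = 0.846 mm.
With a force P in the spring, the elastic change of the pin is PL/(AE) and that of the spring is P/k; compatibility requires their sum to equal δ_free.
So P = δ_free / [L/(AE) + 1/k] = 0.846 / [ 1250/(1650×101×10³) + 1/(260×10³) ].
P = 0.846 / 1.135×10⁻⁵ = 74560 N.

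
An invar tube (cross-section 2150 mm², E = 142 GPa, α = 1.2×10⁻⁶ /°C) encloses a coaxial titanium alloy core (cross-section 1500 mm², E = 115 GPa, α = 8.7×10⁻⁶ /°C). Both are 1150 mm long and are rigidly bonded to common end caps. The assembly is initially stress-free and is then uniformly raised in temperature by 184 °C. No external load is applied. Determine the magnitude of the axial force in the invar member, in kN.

P ≈ 152 kN (tensile in the invar)

Equilibrium of a rigid end plate with no external load gives equal and opposite internal forces ±P in the two members. Since α_{titanium alloy} > α_{invar}, heating drives the titanium alloy into compression and the invar into tension.
Equating the net (thermal + elastic) strains gives |α₁ − α₂|·ΔT = P·[1/(A₁E₁) + 1/(A₂E₂)].
|α₁ − α₂|·ΔT = 7.5×10⁻⁶ × 184 = 0.00138.
1/(A₁E₁) + 1/(A₂E₂) = 1/(2150×142×10³) + 1/(1500×115×10³) = 9.073×10⁻⁹ N⁻¹.
P = 0.00138 / 9.073×10⁻⁹ = 152100 N = 152.1 kN.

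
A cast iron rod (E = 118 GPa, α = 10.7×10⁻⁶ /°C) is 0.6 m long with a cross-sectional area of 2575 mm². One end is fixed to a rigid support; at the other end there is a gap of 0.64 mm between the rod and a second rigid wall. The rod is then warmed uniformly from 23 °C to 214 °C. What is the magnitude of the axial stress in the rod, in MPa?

If the wall were absent the rod would grow by αΔT L = 10.7×10⁻⁶ × 191 × 600 = 1.226 mm.
After closing the 0.64 mm clearance, 1.226 − 0.64 = 0.5862 mm of expansion remains to be suppressed by the wall.
That suppressed elongation corresponds to σ = E·Δ/L = 118×10³ × 0.5862/600 = 115.3 MPa.

σ ≈ 115 MPa (compressive)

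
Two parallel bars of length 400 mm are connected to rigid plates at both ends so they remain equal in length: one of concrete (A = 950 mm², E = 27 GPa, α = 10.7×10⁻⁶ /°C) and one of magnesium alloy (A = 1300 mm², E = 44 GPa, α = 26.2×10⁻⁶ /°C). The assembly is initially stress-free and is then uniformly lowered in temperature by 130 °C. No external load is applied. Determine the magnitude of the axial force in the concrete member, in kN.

The magnesium alloy has the larger α, so on cooling it would change length more than the concrete if both were free. The rigid plates force a common final length, so the magnesium alloy is put into tension and the concrete into compression, with equal and opposite forces P (no external load).
Setting the final lengths equal and cancelling L: (α₁ − α₂)ΔT = P/(A₁E₁) + P/(A₂E₂).
|α₁ − α₂|·ΔT = 15.5×10⁻⁶ × 130 = 0.002015.
1/(A₁E₁) + 1/(A₂E₂) = 1/(950×27×10³) + 1/(1300×44×10³) = 5.647×10⁻⁸ N⁻¹.
So P = 0.002015 / 5.647×10⁻⁸ = 35.68 kN.

P ≈ 35.7 kN (compressive in the concrete)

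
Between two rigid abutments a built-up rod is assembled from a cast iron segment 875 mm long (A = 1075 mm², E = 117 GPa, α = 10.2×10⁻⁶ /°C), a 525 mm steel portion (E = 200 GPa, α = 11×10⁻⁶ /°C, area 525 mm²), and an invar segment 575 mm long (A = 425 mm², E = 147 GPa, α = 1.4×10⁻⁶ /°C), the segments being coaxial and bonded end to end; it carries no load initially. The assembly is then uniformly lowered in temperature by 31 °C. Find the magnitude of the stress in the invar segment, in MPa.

σ ≈ 53.4 MPa (tensile)

Free thermal contraction of the whole bar: Σ αᵢΔT Lᵢ = 10.2×10⁻⁶×31×875 + 11×10⁻⁶×31×525 + 1.4×10⁻⁶×31×575 = 0.4807 mm.
The rigid supports impose zero overall length change; the single axial force P common to all segments must satisfy P Σ Lᵢ/(AᵢEᵢ) = δ_free.
The series flexibility is Σ Lᵢ/(AᵢEᵢ) = 875/(1075×117×10³) + 525/(525×200×10³) + 575/(425×147×10³) = 2.116×10⁻⁵ mm/N.
So P = 0.4807 / 2.116×10⁻⁵ = 22.71 kN, tensile.
σ_{invar} = P / A = 22710 / 425 = 53.45 MPa.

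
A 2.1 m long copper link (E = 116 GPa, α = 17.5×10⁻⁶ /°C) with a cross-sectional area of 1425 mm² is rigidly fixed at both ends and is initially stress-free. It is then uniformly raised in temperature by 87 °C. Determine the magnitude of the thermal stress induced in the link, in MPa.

σ ≈ 177 MPa (compressive)

With length fixed, the mechanical strain must cancel the thermal strain αΔT = 17.5×10⁻⁶ × 87 = 1522.5×10⁻⁶.
σ = EαΔT = 116×10³ × 17.5×10⁻⁶ × 87 = 176.6 MPa (compressive; the link is trying to expand).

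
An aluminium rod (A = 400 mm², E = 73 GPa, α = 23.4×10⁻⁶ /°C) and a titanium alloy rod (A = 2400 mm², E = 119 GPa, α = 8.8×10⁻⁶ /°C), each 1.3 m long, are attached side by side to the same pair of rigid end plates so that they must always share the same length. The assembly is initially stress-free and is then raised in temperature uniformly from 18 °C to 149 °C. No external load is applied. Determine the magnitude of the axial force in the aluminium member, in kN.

P ≈ 50.7 kN (compressive in the aluminium)

Equilibrium of a rigid end plate with no external load gives equal and opposite internal forces ±P in the two members. Since α_{aluminium} > α_{titanium alloy}, heating drives the aluminium into compression and the titanium alloy into tension.
Equating the net (thermal + elastic) strains gives |α₁ − α₂|·ΔT = P·[1/(A₁E₁) + 1/(A₂E₂)].
|α₁ − α₂|·ΔT = 14.6×10⁻⁶ × 131 = 0.001913.
1/(A₁E₁) + 1/(A₂E₂) = 1/(400×73×10³) + 1/(2400×119×10³) = 3.775×10⁻⁸ N⁻¹.
P = 0.001913 / 3.775×10⁻⁸ = 50670 N = 50.67 kN.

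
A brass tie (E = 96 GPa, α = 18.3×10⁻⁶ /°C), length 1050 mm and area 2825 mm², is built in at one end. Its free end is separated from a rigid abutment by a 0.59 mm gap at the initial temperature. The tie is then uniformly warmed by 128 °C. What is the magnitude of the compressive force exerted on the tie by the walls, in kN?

P ≈ 483 kN

Unrestrained expansion: δ_free = αΔT L = 18.3×10⁻⁶ × 128 × 1050 = 2.46 mm.
This exceeds the 0.59 mm gap, so the wall pushes back. The portion of expansion that must be recovered elastically is δ_free − gap = 2.46 − 0.59 = 1.87 mm.
So σ = E(δ_free − g)/L = 96×10³ × 1.87/1050 = 170.9 MPa.
Force on the wall = σA = 170.9 × 2825 mm² = 482.9 kN.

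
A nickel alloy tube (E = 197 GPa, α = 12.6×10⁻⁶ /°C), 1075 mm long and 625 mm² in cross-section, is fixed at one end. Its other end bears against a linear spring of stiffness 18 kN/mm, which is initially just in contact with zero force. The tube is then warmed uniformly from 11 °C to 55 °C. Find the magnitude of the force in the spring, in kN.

P ≈ 9.27 kN

If the spring were absent the tube would lengthen by αΔT L = 12.6×10⁻⁶ × 44 × 1075 = 0.596 mm.
Let P be the compressive force at the spring. The tube shortens elastically by PL/(AE) and the spring compresses by P/k; together these equal δ_free.
P [ L/(AE) + 1/k ] = δ_free → P [ 1075/(625×197×10³) + 1/(18×10³) ] = 0.596.
P = 0.596 / 6.429×10⁻⁵ = 9271 N.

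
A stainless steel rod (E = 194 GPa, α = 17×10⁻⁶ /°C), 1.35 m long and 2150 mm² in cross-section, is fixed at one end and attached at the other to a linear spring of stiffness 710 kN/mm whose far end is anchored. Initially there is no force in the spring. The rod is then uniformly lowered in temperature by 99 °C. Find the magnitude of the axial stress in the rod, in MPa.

Free thermal contraction: δ_free = αΔT L = 17×10⁻⁶ × 99 × 1350 = 2.272 mm.
With a force P in the spring, the elastic change of the rod is PL/(AE) and that of the spring is P/k; compatibility requires their sum to equal δ_free.
P [ L/(AE) + 1/k ] = δ_free → P [ 1350/(2150×194×10³) + 1/(710×10³) ] = 2.272.
P = 2.272 / 4.645×10⁻⁶ = 489100 N.
σ = P/A = 489100/2150 = 227.5 MPa.

σ ≈ 228 MPa (tensile)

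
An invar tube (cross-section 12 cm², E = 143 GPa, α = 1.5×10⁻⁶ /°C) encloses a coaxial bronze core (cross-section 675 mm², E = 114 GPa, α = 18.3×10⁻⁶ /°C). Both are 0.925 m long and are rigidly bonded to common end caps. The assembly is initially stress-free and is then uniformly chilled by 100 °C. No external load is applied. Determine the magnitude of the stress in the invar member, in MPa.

σ ≈ 74.4 MPa (compressive)

Equilibrium of a rigid end plate with no external load gives equal and opposite internal forces ±P in the two members. Since α_{bronze} > α_{invar}, cooling drives the bronze into tension and the invar into compression.
Compatibility of the two members (thermal + elastic change equal): (α₁ − α₂)ΔT = P·[1/(A₁E₁) + 1/(A₂E₂)].
|α₁ − α₂|·ΔT = 16.8×10⁻⁶ × 100 = 0.00168.
1/(A₁E₁) + 1/(A₂E₂) = 1/(1200×143×10³) + 1/(675×114×10³) = 1.882×10⁻⁸ N⁻¹.
So P = 0.00168 / 1.882×10⁻⁸ = 89.25 kN.
σ_{invar} = P/A₁ = 89250/1200 = 74.38 MPa, compressive.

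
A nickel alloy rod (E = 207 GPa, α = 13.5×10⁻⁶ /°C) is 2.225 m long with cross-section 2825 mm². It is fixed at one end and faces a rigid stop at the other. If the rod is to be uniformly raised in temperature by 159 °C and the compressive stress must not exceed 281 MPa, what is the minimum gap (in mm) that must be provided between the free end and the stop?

Free expansion if unrestrained: δ_free = αΔT L = 13.5×10⁻⁶ × 159 × 2225 = 4.776 mm.
At the allowable stress the elastic shortening the wall may impose is σL/E = 281 × 2225 / (207×10³) = 3.02 mm.
The gap must absorb the remainder: g_min = 4.776 − 3.02 = 1.756 mm.

g ≈ 1.76 mm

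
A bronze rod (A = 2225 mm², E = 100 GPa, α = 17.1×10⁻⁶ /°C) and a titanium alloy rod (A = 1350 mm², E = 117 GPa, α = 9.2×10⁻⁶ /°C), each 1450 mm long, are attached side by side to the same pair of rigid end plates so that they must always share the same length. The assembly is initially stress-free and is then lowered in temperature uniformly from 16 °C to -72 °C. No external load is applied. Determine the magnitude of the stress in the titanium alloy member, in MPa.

Both members must finish at the same length. With the larger α, the bronze tends to over-contract; the plates restrain it, putting the bronze in tension and the titanium alloy in compression. With no external load the two internal forces are equal and opposite, magnitude P.
Compatibility of the two members (thermal + elastic change equal): (α₁ − α₂)ΔT = P·[1/(A₁E₁) + 1/(A₂E₂)].
|α₁ − α₂|·ΔT = 7.9×10⁻⁶ × 88 = 0.0006952.
1/(A₁E₁) + 1/(A₂E₂) = 1/(2225×100×10³) + 1/(1350×117×10³) = 1.083×10⁻⁸ N⁻¹.
So P = 0.0006952 / 1.083×10⁻⁸ = 64.22 kN.
σ_{titanium alloy} = P/A₂ = 64220/1350 = 47.57 MPa, compressive.

σ ≈ 47.6 MPa (compressive)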